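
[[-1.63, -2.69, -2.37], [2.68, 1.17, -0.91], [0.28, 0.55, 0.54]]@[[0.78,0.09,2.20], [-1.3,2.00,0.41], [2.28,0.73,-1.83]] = [[-3.18,-7.26,-0.35], [-1.51,1.92,8.04], [0.73,1.52,-0.15]]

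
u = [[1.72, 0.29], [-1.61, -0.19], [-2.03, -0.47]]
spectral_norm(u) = 3.16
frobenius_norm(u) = 3.16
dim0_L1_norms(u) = [5.36, 0.95]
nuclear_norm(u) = 3.30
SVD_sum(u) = [[1.72, 0.31], [-1.59, -0.29], [-2.05, -0.37]] + [[0.0, -0.02], [-0.02, 0.10], [0.02, -0.10]]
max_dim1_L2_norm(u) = 2.08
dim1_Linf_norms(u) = [1.72, 1.61, 2.03]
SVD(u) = [[-0.55, 0.16], [0.51, -0.71], [0.66, 0.69]] @ diag([3.1610013744254566, 0.1434235367029103]) @ [[-0.98, -0.18],[0.18, -0.98]]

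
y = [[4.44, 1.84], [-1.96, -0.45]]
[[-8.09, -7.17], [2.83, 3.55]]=y @[[-0.98, -2.05], [-2.03, 1.05]]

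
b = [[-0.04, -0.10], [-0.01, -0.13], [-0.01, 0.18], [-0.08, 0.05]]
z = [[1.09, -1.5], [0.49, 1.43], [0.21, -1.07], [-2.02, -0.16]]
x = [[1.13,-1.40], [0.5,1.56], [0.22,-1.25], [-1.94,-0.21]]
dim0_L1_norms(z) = [3.81, 4.16]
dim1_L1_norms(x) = [2.53, 2.06, 1.47, 2.15]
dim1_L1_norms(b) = [0.14, 0.14, 0.19, 0.13]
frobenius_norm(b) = 0.26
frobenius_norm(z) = 3.32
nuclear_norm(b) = 0.34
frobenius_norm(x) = 3.37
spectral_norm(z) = 2.52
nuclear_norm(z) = 4.68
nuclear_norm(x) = 4.75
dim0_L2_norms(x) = [2.31, 2.45]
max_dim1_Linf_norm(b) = 0.18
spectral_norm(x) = 2.53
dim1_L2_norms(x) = [1.8, 1.64, 1.27, 1.95]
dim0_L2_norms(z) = [2.36, 2.34]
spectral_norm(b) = 0.25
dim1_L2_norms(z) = [1.85, 1.51, 1.09, 2.03]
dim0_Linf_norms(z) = [2.02, 1.5]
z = x + b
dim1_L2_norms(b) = [0.11, 0.13, 0.18, 0.09]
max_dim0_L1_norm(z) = 4.16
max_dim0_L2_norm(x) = 2.45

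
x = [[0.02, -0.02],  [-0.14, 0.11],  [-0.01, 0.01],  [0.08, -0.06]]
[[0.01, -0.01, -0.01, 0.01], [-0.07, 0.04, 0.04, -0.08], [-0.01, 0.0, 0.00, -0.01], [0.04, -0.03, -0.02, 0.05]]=x@[[0.17, -0.39, 0.01, 0.36], [-0.40, -0.1, 0.41, -0.3]]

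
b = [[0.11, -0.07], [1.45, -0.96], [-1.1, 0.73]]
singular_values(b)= [2.19, 0.0]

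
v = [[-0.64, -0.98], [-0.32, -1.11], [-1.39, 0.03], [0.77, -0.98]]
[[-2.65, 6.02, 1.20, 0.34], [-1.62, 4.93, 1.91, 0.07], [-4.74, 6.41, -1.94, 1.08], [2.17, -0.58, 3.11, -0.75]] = v @ [[3.42, -4.68, 1.35, -0.77], [0.47, -3.09, -2.11, 0.16]]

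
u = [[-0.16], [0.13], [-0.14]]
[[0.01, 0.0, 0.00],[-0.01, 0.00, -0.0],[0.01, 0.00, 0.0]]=u @ [[-0.05, 0.0, -0.02]]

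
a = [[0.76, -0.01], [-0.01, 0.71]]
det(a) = 0.54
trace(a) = 1.47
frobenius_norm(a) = 1.04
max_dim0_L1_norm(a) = 0.77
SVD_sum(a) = [[0.73,  -0.14], [-0.14,  0.03]] + [[0.03, 0.13], [0.13, 0.68]]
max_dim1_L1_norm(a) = 0.77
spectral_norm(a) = 0.76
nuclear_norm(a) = 1.47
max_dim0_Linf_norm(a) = 0.76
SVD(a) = [[-0.98, 0.19],[0.19, 0.98]] @ diag([0.7619258240356725, 0.7080741759643274]) @ [[-0.98, 0.19],[0.19, 0.98]]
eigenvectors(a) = [[0.98, 0.19],[-0.19, 0.98]]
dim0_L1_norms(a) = [0.77, 0.72]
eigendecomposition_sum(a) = [[0.73, -0.14],[-0.14, 0.03]] + [[0.03, 0.13],[0.13, 0.68]]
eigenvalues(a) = [0.76, 0.71]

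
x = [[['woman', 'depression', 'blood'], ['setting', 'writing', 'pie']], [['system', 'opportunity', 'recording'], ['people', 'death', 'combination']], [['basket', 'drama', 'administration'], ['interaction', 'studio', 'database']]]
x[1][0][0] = 'system'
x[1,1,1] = 'death'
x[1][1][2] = 'combination'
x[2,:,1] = ['drama', 'studio']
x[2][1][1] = 'studio'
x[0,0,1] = 'depression'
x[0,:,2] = ['blood', 'pie']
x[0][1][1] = 'writing'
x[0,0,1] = 'depression'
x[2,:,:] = [['basket', 'drama', 'administration'], ['interaction', 'studio', 'database']]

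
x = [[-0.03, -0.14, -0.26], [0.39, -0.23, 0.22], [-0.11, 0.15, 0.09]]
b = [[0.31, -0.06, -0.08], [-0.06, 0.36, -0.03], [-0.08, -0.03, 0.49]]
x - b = [[-0.34, -0.08, -0.18], [0.45, -0.59, 0.25], [-0.03, 0.18, -0.4]]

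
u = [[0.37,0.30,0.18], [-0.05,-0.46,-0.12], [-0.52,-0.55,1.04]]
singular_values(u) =[1.3, 0.62, 0.26]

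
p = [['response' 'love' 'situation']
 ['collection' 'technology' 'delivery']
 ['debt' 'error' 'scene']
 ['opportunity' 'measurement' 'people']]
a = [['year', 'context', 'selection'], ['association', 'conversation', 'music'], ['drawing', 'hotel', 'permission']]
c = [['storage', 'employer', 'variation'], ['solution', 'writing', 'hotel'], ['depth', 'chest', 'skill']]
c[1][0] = 'solution'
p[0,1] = 'love'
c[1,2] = 'hotel'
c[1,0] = 'solution'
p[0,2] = 'situation'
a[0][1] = 'context'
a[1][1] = 'conversation'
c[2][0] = 'depth'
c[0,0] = 'storage'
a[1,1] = 'conversation'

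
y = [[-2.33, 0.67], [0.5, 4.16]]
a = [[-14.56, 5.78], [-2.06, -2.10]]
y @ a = [[32.54, -14.87], [-15.85, -5.85]]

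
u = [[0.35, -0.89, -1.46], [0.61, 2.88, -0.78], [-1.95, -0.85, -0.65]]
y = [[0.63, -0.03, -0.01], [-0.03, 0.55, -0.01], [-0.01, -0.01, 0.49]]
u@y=[[0.26, -0.49, -0.71], [0.31, 1.57, -0.42], [-1.2, -0.4, -0.29]]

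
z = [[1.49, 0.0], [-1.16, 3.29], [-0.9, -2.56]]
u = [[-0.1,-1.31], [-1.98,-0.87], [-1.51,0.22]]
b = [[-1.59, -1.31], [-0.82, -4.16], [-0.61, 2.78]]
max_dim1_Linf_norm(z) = 3.29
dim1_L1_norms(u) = [1.41, 2.85, 1.73]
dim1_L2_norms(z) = [1.49, 3.49, 2.71]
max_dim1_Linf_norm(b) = 4.16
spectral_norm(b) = 5.23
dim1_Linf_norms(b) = [1.59, 4.16, 2.78]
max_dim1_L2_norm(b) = 4.24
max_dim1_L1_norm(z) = 4.45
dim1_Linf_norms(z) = [1.49, 3.29, 2.56]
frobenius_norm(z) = 4.66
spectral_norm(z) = 4.19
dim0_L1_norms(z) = [3.55, 5.85]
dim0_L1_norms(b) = [3.02, 8.25]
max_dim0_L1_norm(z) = 5.85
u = b + z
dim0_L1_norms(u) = [3.59, 2.4]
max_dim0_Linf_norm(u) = 1.98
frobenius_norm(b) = 5.51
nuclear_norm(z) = 6.24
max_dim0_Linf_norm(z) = 3.29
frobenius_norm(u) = 2.95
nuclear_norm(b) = 6.95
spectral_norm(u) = 2.60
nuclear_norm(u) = 4.00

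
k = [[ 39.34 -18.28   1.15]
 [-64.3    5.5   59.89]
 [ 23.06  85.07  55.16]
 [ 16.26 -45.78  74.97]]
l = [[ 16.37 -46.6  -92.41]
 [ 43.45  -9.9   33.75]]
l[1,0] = 43.45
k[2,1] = 85.07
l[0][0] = 16.37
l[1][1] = -9.9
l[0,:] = [16.37, -46.6, -92.41]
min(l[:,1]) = -46.6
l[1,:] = [43.45, -9.9, 33.75]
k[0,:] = [39.34, -18.28, 1.15]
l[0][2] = -92.41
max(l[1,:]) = 43.45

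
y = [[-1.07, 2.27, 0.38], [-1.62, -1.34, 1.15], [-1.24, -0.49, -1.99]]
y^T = [[-1.07,-1.62,-1.24],[2.27,-1.34,-0.49],[0.38,1.15,-1.99]]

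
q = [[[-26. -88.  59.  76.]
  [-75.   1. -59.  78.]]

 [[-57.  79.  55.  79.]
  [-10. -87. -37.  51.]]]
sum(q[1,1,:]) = -83.0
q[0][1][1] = 1.0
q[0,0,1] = -88.0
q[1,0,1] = 79.0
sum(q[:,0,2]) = 114.0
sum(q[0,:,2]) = 0.0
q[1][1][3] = 51.0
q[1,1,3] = 51.0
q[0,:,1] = [-88.0, 1.0]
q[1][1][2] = -37.0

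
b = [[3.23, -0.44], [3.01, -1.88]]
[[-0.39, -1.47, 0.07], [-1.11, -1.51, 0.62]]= b@[[-0.05, -0.44, -0.03], [0.51, 0.10, -0.38]]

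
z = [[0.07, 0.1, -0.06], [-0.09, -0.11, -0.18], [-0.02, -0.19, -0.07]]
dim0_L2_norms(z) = [0.12, 0.24, 0.2]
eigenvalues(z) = [(-0.27+0j), (0.08+0.07j), (0.08-0.07j)]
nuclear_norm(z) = 0.51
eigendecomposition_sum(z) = [[0.01-0.00j, (0.02-0j), 0.02-0.00j], [-0.05+0.00j, -0.14+0.00j, (-0.14+0j)], [(-0.04+0j), (-0.13+0j), (-0.13+0j)]] + [[(0.03+0.05j), 0.04-0.04j, -0.04+0.05j], [-0.02+0.01j, (0.02+0.02j), (-0.02-0.02j)], [0.01-0.03j, (-0.03-0.01j), (0.03+0j)]] + [[(0.03-0.05j), 0.04+0.04j, -0.04-0.05j],  [(-0.02-0.01j), (0.02-0.02j), (-0.02+0.02j)],  [0.01+0.03j, -0.03+0.01j, (0.03-0j)]]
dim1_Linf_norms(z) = [0.1, 0.18, 0.19]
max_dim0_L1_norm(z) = 0.4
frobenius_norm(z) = 0.34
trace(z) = -0.11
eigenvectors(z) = [[-0.09+0.00j, (0.83+0j), (0.83-0j)], [(0.72+0j), -0.05+0.37j, (-0.05-0.37j)], [0.68+0.00j, (-0.22-0.36j), (-0.22+0.36j)]]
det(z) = -0.00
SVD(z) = [[0.23, -0.76, -0.61], [-0.72, -0.55, 0.42], [-0.65, 0.35, -0.68]] @ diag([0.2937911621368489, 0.1456282027833952, 0.07056330210781052]) @ [[0.32,  0.77,  0.55],[-0.07,  -0.56,  0.82],[-0.94,  0.31,  0.12]]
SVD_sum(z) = [[0.02, 0.05, 0.04], [-0.07, -0.16, -0.12], [-0.06, -0.15, -0.11]] + [[0.01,0.06,-0.09], [0.01,0.04,-0.07], [-0.0,-0.03,0.04]] + [[0.04, -0.01, -0.01], [-0.03, 0.01, 0.00], [0.04, -0.01, -0.01]]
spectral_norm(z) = 0.29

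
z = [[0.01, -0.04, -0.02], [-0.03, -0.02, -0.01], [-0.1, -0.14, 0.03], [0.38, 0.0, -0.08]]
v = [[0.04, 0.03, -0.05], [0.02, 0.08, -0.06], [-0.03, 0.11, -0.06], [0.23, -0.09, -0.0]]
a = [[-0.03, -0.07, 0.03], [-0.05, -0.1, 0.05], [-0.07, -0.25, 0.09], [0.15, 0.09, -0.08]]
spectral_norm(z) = 0.41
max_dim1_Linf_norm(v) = 0.23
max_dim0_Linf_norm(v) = 0.23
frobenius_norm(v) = 0.30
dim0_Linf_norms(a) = [0.15, 0.25, 0.09]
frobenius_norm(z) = 0.43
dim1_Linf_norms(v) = [0.05, 0.08, 0.11, 0.23]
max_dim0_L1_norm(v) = 0.32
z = v + a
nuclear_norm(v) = 0.43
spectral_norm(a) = 0.35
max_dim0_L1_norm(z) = 0.52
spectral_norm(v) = 0.26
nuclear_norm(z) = 0.57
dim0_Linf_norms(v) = [0.23, 0.11, 0.06]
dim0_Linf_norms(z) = [0.38, 0.14, 0.08]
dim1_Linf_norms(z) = [0.04, 0.03, 0.14, 0.38]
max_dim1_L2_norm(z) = 0.39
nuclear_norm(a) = 0.46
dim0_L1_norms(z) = [0.52, 0.2, 0.14]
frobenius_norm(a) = 0.37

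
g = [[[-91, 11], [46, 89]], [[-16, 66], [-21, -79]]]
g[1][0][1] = 66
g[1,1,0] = -21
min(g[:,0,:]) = -91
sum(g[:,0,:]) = -30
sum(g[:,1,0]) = 25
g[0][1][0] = 46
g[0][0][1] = 11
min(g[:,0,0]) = -91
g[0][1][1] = 89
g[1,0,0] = -16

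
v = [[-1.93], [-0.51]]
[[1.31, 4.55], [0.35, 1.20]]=v @ [[-0.68, -2.36]]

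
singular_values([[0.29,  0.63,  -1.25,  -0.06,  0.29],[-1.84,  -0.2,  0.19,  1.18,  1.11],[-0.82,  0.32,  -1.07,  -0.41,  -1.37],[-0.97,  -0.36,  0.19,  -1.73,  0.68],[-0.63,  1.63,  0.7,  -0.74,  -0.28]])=[2.59, 2.45, 1.95, 1.68, 1.27]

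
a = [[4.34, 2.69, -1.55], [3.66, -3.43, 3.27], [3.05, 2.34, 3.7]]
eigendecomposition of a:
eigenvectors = [[-0.04-0.30j,-0.04+0.30j,0.29+0.00j], [-0.37-0.08j,(-0.37+0.08j),(-0.94+0j)], [-0.87+0.00j,-0.87-0.00j,0.15+0.00j]]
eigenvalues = [(4.85+1.24j), (4.85-1.24j), (-5.09+0j)]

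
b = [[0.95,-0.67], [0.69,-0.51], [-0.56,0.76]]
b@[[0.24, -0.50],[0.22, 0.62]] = [[0.08, -0.89], [0.05, -0.66], [0.03, 0.75]]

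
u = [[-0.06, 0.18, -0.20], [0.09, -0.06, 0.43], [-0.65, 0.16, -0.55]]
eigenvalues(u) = [(-0.88+0j), (0.1+0.17j), (0.1-0.17j)]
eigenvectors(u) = [[0.31+0.00j, 0.01+0.46j, (0.01-0.46j)], [-0.47+0.00j, -0.74+0.00j, (-0.74-0j)], [0.83+0.00j, (-0.29-0.39j), (-0.29+0.39j)]]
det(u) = -0.03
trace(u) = -0.67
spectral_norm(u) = 0.97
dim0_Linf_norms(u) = [0.65, 0.18, 0.55]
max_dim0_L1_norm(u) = 1.18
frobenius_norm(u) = 1.01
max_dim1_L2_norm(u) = 0.87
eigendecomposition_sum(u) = [[-0.18+0.00j, 0.08-0.00j, -0.21-0.00j],[(0.27-0j), -0.12+0.00j, (0.33+0j)],[-0.48+0.00j, (0.22-0j), (-0.58-0j)]] + [[0.06+0.06j, (0.05-0.02j), 0.01-0.03j], [-0.09+0.09j, 0.03+0.08j, (0.05+0.01j)], [(-0.08-0.01j), (-0.03+0.05j), 0.01+0.03j]] + [[(0.06-0.06j),(0.05+0.02j),(0.01+0.03j)], [(-0.09-0.09j),0.03-0.08j,(0.05-0.01j)], [(-0.08+0.01j),(-0.03-0.05j),(0.01-0.03j)]]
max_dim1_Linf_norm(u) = 0.65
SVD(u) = [[-0.23, 0.42, -0.88], [0.4, -0.78, -0.48], [-0.89, -0.46, 0.02]] @ diag([0.9663501890978095, 0.2679252828941114, 0.1326022428797417]) @ [[0.65,-0.21,0.73], [0.76,0.18,-0.62], [-0.0,-0.96,-0.28]]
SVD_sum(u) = [[-0.15, 0.05, -0.16], [0.25, -0.08, 0.28], [-0.56, 0.18, -0.63]] + [[0.08, 0.02, -0.07], [-0.16, -0.04, 0.13], [-0.09, -0.02, 0.08]] + [[0.0,  0.11,  0.03], [0.0,  0.06,  0.02], [-0.0,  -0.0,  -0.00]]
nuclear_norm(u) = 1.37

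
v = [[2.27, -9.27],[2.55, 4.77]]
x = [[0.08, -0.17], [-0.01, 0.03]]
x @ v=[[-0.25, -1.55], [0.05, 0.24]]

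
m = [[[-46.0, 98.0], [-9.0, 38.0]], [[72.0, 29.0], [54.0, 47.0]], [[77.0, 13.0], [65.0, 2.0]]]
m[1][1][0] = 54.0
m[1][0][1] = 29.0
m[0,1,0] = -9.0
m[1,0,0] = 72.0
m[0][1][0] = -9.0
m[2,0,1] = 13.0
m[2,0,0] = 77.0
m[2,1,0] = 65.0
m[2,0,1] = 13.0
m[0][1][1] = 38.0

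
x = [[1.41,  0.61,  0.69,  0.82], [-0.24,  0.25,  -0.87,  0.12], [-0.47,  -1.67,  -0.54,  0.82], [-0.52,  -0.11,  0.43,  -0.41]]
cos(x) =[[0.46, 0.04, -0.2, -0.68], [0.04, 0.43, -0.03, 0.4], [0.20, 0.01, 0.26, 0.56], [0.33, 0.46, 0.27, 0.99]]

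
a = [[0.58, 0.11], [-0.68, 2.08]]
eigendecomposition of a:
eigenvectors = [[-0.91, -0.08], [-0.42, -1.0]]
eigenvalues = [0.63, 2.03]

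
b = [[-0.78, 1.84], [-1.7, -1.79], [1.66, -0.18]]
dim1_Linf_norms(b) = [1.84, 1.79, 1.66]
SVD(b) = [[0.31, 0.79], [-0.89, 0.05], [0.34, -0.61]] @ diag([2.785664321793168, 2.2618961705367044]) @ [[0.66, 0.75],  [-0.75, 0.66]]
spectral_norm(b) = 2.79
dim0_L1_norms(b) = [4.14, 3.81]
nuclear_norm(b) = 5.05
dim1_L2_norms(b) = [2.0, 2.47, 1.67]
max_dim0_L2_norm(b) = 2.57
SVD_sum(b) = [[0.58, 0.66], [-1.62, -1.86], [0.63, 0.72]] + [[-1.36, 1.18], [-0.08, 0.07], [1.03, -0.9]]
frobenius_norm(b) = 3.59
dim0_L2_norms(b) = [2.5, 2.57]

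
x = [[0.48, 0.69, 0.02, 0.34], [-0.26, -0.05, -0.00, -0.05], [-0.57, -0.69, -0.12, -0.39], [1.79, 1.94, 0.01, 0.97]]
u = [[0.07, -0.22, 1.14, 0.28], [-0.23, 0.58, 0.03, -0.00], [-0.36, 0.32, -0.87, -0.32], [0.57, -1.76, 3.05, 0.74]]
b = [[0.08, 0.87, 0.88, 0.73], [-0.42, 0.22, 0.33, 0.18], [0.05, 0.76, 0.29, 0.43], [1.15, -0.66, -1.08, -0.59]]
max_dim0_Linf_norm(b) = 1.15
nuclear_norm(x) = 3.44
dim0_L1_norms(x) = [3.1, 3.37, 0.15, 1.75]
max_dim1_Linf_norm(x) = 1.94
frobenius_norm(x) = 3.13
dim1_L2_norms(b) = [1.44, 0.61, 0.92, 1.81]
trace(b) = 0.00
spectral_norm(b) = 2.34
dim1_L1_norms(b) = [2.56, 1.15, 1.53, 3.48]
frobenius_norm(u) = 4.02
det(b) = -0.00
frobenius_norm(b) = 2.56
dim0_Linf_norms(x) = [1.79, 1.94, 0.12, 0.97]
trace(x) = 1.28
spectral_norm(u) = 3.96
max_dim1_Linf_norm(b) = 1.15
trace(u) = 0.52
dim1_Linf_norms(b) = [0.88, 0.42, 0.76, 1.15]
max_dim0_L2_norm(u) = 3.37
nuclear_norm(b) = 3.61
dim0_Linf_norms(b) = [1.15, 0.87, 1.08, 0.73]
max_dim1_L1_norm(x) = 4.71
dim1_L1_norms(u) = [1.71, 0.84, 1.87, 6.12]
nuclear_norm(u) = 4.90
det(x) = 0.00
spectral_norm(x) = 3.12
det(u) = 0.00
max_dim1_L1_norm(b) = 3.48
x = u @ b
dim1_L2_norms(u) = [1.2, 0.62, 1.04, 3.64]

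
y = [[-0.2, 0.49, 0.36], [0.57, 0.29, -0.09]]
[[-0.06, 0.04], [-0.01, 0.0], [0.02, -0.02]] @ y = [[0.03, -0.02, -0.03], [0.0, -0.00, -0.00], [-0.02, 0.0, 0.01]]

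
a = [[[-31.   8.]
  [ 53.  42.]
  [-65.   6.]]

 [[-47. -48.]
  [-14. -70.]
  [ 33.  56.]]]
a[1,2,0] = 33.0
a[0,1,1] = 42.0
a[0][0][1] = 8.0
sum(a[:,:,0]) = -71.0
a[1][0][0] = -47.0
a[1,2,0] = 33.0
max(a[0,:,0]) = 53.0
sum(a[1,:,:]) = -90.0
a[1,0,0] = -47.0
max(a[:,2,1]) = 56.0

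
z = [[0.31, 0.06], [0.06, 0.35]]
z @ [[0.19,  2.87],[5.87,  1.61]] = [[0.41, 0.99], [2.07, 0.74]]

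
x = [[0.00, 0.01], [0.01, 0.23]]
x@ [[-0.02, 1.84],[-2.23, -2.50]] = [[-0.02,-0.02], [-0.51,-0.56]]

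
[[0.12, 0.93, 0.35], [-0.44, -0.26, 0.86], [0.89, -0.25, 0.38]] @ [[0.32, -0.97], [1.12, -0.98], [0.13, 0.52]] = [[1.13, -0.85], [-0.32, 1.13], [0.05, -0.42]]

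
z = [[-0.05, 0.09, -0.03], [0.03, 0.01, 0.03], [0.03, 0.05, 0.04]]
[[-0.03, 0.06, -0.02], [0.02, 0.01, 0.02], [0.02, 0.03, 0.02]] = z @ [[0.66, -0.0, -0.03], [-0.0, 0.7, -0.05], [-0.03, -0.05, 0.69]]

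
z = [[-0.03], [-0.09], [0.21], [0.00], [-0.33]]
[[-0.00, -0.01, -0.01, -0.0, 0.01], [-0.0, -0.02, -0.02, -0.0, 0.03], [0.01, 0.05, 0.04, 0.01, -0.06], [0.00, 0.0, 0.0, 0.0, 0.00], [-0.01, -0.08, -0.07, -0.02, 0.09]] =z@[[0.04,0.25,0.21,0.05,-0.28]]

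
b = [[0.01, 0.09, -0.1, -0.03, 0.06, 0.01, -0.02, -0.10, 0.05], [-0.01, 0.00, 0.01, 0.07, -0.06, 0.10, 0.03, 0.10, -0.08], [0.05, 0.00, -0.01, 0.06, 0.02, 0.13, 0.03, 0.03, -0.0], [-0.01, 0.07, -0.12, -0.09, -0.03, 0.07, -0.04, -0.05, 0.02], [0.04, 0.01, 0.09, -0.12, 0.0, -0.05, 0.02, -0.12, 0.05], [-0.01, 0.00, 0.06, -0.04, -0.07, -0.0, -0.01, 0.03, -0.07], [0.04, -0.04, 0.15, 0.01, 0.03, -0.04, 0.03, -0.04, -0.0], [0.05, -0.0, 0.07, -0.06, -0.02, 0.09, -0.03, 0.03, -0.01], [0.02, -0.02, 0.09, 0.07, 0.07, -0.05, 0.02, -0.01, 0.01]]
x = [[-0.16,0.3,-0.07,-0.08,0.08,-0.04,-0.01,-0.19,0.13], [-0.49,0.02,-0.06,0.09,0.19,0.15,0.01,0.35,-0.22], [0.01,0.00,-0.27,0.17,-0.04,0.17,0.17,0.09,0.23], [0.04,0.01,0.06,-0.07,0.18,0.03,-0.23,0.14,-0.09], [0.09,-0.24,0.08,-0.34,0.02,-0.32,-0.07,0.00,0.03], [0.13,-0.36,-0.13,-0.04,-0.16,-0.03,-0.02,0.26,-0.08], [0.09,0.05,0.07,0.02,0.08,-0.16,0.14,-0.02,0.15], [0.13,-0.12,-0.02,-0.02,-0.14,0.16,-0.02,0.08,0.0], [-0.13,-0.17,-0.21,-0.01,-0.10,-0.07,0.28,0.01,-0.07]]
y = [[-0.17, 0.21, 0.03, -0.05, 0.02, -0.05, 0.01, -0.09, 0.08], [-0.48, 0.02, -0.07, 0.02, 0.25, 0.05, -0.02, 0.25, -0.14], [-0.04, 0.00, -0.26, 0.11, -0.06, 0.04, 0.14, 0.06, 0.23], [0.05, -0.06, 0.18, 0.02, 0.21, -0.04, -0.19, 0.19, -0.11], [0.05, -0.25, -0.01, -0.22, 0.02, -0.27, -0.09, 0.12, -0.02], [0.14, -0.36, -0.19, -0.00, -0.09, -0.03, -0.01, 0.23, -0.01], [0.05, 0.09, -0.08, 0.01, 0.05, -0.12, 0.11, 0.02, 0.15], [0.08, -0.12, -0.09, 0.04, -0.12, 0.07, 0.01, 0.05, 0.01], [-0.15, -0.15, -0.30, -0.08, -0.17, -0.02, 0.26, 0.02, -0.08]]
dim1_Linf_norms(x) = [0.3, 0.49, 0.27, 0.23, 0.34, 0.36, 0.16, 0.16, 0.28]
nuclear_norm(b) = 1.14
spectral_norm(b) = 0.31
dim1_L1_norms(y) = [0.71, 1.3, 0.94, 1.05, 1.05, 1.06, 0.68, 0.59, 1.23]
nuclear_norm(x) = 3.42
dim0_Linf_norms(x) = [0.49, 0.36, 0.27, 0.34, 0.19, 0.32, 0.28, 0.35, 0.23]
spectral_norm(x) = 0.78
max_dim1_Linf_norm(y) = 0.48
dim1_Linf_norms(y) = [0.21, 0.48, 0.26, 0.21, 0.27, 0.36, 0.15, 0.12, 0.3]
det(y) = 0.00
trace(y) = -0.32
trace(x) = -0.34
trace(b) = -0.02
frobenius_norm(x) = 1.39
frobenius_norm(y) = 1.28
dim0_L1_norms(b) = [0.24, 0.23, 0.7, 0.55, 0.36, 0.54, 0.23, 0.51, 0.29]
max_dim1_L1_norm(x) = 1.58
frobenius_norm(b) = 0.52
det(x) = -0.00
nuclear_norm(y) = 2.91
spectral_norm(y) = 0.72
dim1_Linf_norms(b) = [0.1, 0.1, 0.13, 0.12, 0.12, 0.07, 0.15, 0.09, 0.09]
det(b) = 0.00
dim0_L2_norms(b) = [0.09, 0.12, 0.27, 0.21, 0.14, 0.22, 0.08, 0.2, 0.13]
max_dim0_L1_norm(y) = 1.26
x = y + b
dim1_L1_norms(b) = [0.47, 0.46, 0.33, 0.5, 0.5, 0.29, 0.38, 0.36, 0.36]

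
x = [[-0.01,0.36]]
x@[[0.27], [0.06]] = [[0.02]]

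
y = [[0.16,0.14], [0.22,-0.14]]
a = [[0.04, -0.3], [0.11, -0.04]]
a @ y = [[-0.06, 0.05],[0.01, 0.02]]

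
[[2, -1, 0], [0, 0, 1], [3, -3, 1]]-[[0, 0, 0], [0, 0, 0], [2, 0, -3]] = [[2, -1, 0], [0, 0, 1], [1, -3, 4]]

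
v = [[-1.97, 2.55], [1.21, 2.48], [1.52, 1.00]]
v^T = [[-1.97, 1.21, 1.52], [2.55, 2.48, 1.0]]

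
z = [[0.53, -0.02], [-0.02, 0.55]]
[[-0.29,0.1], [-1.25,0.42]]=z@[[-0.63, 0.21], [-2.29, 0.77]]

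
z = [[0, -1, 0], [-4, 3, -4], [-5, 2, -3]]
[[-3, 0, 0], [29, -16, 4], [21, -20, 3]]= z @ [[0, 4, 0], [3, 0, 0], [-5, 0, -1]]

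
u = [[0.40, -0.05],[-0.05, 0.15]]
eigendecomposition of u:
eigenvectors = [[0.98, 0.19], [-0.19, 0.98]]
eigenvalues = [0.41, 0.14]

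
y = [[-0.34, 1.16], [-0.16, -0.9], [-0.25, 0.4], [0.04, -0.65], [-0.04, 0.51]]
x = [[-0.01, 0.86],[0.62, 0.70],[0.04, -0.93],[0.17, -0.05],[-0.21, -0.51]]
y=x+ [[-0.33,  0.3], [-0.78,  -1.60], [-0.29,  1.33], [-0.13,  -0.60], [0.17,  1.02]]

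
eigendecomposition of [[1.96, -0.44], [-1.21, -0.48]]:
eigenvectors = [[0.91, 0.16],[-0.42, 0.99]]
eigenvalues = [2.16, -0.68]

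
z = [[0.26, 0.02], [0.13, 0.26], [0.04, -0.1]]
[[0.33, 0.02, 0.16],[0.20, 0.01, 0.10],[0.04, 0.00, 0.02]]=z@[[1.27,0.06,0.62],[0.14,0.01,0.07]]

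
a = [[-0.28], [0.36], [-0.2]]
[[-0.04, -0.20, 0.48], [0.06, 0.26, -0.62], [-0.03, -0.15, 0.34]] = a@[[0.16, 0.73, -1.72]]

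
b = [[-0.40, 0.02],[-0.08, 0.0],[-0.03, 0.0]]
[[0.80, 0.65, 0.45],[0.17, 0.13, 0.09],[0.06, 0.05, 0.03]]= b @ [[-2.08, -1.57, -1.07],[-1.39, 1.09, 0.85]]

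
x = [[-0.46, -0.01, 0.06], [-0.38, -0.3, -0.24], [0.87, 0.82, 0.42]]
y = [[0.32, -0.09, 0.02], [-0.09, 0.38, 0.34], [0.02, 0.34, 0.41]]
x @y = [[-0.15, 0.06, 0.01], [-0.1, -0.16, -0.21], [0.21, 0.38, 0.47]]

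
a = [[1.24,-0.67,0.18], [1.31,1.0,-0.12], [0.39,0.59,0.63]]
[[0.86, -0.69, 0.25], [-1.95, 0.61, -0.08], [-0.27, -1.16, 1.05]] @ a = [[0.26, -1.12, 0.40], [-1.65, 1.87, -0.47], [-1.44, -0.36, 0.75]]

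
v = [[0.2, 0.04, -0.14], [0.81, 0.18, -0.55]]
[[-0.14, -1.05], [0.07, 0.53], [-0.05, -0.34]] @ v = [[-0.88, -0.19, 0.60], [0.44, 0.1, -0.30], [-0.29, -0.06, 0.19]]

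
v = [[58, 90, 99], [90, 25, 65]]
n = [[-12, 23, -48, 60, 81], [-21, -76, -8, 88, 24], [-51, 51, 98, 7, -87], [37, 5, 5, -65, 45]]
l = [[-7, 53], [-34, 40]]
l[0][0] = -7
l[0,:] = [-7, 53]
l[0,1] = 53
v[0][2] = 99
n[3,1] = 5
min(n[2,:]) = -87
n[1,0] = -21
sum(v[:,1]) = 115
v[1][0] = 90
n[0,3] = 60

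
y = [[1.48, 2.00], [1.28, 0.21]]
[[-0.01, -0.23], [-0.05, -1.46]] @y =[[-0.31, -0.07], [-1.94, -0.41]]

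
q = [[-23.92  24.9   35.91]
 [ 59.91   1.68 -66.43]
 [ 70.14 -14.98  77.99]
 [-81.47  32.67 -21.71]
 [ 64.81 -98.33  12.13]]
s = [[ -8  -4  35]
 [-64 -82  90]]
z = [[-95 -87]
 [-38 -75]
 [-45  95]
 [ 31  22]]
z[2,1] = 95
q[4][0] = 64.81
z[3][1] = 22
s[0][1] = -4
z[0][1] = -87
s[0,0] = -8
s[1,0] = -64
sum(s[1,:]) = -56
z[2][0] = -45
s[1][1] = -82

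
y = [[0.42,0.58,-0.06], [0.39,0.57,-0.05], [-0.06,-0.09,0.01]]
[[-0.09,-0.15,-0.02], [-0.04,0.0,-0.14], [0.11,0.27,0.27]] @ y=[[-0.10, -0.14, 0.01], [-0.01, -0.01, 0.0], [0.14, 0.19, -0.02]]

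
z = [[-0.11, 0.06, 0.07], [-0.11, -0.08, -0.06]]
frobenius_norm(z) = 0.21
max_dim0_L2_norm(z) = 0.16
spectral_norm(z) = 0.16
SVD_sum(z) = [[-0.10, -0.02, -0.00], [-0.12, -0.02, -0.0]] + [[-0.01, 0.08, 0.07], [0.01, -0.06, -0.06]]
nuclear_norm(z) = 0.29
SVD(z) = [[0.62, 0.79], [0.79, -0.62]] @ diag([0.1566506804541985, 0.13476113799325304]) @ [[-0.99,-0.16,-0.02], [-0.14,0.72,0.68]]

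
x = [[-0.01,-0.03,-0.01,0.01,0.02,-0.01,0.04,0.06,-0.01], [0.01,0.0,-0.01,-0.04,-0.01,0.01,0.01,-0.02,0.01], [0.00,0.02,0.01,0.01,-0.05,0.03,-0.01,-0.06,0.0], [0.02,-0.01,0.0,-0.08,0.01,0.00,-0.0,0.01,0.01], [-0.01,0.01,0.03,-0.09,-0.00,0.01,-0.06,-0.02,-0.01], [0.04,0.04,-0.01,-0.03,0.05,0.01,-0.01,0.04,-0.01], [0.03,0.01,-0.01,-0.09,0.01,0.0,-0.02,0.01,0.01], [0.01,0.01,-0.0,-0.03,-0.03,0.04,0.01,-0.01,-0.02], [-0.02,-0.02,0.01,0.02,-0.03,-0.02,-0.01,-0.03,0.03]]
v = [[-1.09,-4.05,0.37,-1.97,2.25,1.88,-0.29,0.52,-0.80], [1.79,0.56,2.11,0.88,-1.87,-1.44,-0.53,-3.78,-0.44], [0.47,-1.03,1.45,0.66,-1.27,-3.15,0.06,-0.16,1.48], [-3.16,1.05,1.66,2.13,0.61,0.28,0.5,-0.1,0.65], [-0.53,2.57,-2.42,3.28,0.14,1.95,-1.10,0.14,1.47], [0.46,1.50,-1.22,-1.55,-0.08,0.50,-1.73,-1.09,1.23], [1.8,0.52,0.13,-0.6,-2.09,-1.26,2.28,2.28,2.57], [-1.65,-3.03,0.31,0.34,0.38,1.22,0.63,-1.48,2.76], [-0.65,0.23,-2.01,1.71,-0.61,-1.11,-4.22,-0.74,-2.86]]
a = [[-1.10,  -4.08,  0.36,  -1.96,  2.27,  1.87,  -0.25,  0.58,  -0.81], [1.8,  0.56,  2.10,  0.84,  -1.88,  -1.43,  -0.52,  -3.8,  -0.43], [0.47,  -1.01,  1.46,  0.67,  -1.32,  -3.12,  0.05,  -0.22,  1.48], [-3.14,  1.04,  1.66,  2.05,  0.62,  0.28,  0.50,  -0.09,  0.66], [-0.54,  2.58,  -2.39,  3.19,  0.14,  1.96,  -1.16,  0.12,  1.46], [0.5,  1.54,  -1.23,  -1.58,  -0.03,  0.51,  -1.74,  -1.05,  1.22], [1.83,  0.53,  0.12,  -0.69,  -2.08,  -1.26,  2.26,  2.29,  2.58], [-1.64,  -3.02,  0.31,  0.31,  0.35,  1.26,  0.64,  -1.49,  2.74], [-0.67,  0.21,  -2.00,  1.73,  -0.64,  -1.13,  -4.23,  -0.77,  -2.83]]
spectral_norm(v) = 7.90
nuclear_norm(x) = 0.55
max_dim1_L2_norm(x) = 0.12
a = v + x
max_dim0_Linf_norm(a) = 4.23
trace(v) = 1.63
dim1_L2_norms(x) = [0.08, 0.05, 0.09, 0.08, 0.12, 0.09, 0.1, 0.06, 0.07]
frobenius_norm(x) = 0.26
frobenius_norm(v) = 15.06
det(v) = -49224.02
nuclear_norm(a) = 39.01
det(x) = 0.00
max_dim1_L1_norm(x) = 0.24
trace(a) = 1.56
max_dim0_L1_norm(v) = 14.54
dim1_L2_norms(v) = [5.59, 5.39, 4.19, 4.42, 5.54, 3.51, 5.18, 4.89, 5.96]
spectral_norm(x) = 0.18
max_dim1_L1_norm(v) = 14.14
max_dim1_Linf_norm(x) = 0.09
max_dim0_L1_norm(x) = 0.4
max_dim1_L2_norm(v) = 5.96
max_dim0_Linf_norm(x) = 0.09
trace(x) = -0.07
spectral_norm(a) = 7.92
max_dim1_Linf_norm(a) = 4.23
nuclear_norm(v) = 39.06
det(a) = -47914.04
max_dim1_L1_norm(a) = 14.21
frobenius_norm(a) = 15.05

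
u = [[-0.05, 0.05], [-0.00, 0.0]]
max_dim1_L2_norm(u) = 0.07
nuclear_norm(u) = 0.07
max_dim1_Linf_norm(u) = 0.05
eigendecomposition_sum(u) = [[-0.05, 0.05], [-0.00, -0.0]] + [[0.0,0.0], [0.0,0.00]]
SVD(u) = [[1.00, 0.0], [0.00, 1.00]] @ diag([0.07071067811865477, 0.0]) @ [[-0.71,  0.71], [0.71,  0.71]]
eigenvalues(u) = [-0.05, 0.0]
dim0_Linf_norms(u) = [0.05, 0.05]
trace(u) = -0.05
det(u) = 0.00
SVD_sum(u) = [[-0.05, 0.05], [0.00, 0.00]] + [[0.0, 0.00], [0.00, 0.00]]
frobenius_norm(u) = 0.07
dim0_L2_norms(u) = [0.05, 0.05]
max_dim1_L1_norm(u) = 0.1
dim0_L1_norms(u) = [0.05, 0.05]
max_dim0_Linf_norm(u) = 0.05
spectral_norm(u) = 0.07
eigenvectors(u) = [[1.0, 0.71],[0.00, 0.71]]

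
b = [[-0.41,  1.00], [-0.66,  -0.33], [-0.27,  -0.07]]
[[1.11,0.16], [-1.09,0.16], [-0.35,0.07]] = b @[[0.91, -0.27],[1.48, 0.05]]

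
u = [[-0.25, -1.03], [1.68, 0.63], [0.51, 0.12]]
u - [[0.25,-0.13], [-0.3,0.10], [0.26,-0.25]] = [[-0.50, -0.90], [1.98, 0.53], [0.25, 0.37]]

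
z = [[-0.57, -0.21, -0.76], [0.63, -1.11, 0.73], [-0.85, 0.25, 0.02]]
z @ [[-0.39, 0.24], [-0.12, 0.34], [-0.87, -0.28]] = [[0.91, 0.0],[-0.75, -0.43],[0.28, -0.12]]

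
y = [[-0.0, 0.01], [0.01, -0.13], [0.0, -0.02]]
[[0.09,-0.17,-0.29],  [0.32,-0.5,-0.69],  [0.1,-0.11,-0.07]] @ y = [[-0.0, 0.03], [-0.00, 0.08], [-0.0, 0.02]]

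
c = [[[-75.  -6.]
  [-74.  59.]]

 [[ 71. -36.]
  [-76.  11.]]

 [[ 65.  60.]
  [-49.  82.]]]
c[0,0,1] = -6.0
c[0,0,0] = -75.0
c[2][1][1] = 82.0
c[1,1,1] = 11.0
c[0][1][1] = 59.0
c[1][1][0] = -76.0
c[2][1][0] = -49.0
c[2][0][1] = 60.0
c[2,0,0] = 65.0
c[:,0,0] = [-75.0, 71.0, 65.0]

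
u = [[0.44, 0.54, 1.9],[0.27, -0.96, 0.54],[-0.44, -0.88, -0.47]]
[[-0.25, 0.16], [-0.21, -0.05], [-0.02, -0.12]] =u@ [[-0.03, 0.03], [0.12, 0.09], [-0.16, 0.05]]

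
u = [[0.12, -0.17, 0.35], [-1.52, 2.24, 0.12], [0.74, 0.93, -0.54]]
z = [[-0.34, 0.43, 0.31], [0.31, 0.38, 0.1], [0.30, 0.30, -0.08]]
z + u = [[-0.22, 0.26, 0.66], [-1.21, 2.62, 0.22], [1.04, 1.23, -0.62]]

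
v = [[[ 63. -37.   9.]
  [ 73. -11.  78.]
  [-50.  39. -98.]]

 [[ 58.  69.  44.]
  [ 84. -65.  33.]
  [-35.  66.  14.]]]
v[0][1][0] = 73.0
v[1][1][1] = -65.0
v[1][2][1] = 66.0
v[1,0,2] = 44.0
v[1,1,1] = -65.0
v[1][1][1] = -65.0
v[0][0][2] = 9.0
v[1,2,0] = -35.0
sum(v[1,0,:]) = 171.0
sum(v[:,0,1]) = 32.0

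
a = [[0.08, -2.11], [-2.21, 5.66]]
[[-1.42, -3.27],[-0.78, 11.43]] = a @ [[2.3,-1.33], [0.76,1.5]]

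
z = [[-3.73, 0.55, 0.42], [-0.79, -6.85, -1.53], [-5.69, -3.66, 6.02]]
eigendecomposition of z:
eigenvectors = [[0.04, 0.85, 0.19], [-0.12, -0.4, -0.96], [0.99, 0.35, -0.19]]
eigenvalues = [6.25, -3.82, -7.0]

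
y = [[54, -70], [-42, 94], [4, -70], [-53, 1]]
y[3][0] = -53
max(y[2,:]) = 4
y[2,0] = 4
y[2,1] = -70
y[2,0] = 4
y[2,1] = -70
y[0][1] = -70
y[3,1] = 1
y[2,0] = 4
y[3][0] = -53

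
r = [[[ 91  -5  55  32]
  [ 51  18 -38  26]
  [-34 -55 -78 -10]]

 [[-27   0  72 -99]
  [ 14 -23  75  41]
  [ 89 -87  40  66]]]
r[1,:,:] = [[-27, 0, 72, -99], [14, -23, 75, 41], [89, -87, 40, 66]]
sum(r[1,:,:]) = 161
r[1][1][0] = 14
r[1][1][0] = 14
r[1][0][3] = -99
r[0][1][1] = 18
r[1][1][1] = -23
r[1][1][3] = 41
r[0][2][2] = -78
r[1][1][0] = 14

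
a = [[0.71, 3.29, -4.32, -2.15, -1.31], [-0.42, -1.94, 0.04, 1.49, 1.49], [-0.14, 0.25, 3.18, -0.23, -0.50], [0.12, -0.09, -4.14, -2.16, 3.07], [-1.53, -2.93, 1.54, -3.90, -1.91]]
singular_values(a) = [7.91, 5.55, 4.69, 1.79, 0.14]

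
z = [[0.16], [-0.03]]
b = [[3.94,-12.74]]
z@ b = [[0.63, -2.04], [-0.12, 0.38]]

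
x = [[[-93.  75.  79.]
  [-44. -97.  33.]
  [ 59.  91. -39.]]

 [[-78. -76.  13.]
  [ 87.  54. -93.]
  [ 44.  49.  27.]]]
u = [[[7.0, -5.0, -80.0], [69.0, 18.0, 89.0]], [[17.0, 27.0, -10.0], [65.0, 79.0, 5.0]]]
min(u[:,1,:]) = 5.0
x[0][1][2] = 33.0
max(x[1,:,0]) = 87.0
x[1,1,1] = 54.0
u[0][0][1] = -5.0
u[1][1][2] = 5.0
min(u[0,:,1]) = -5.0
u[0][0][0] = 7.0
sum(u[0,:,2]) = 9.0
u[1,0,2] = -10.0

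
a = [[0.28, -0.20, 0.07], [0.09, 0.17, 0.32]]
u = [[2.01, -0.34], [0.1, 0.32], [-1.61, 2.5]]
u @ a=[[0.53,-0.46,0.03], [0.06,0.03,0.11], [-0.23,0.75,0.69]]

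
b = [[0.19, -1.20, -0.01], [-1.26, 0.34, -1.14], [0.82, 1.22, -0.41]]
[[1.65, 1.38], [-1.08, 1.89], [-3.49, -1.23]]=b @[[-1.09, -0.46], [-1.56, -1.21], [1.69, -1.51]]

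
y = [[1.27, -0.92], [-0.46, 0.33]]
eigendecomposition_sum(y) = [[1.27, -0.92], [-0.46, 0.33]] + [[-0.0, -0.00], [-0.0, -0.0]]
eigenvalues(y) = [1.6, -0.0]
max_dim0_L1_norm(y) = 1.73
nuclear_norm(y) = 1.67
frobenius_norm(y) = 1.67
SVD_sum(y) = [[1.27, -0.92], [-0.46, 0.33]] + [[-0.0, -0.00], [-0.0, -0.0]]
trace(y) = 1.60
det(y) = -0.00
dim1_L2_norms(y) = [1.57, 0.57]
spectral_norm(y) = 1.67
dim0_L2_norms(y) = [1.35, 0.98]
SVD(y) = [[-0.94, 0.34], [0.34, 0.94]] @ diag([1.6672714094559424, 0.002459107723401771]) @ [[-0.81,0.59], [-0.59,-0.81]]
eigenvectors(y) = [[0.94, 0.59],[-0.34, 0.81]]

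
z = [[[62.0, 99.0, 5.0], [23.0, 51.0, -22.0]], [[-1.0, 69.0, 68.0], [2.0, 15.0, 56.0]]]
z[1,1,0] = 2.0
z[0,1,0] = 23.0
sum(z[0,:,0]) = 85.0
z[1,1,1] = 15.0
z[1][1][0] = 2.0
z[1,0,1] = 69.0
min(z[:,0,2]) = 5.0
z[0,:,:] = [[62.0, 99.0, 5.0], [23.0, 51.0, -22.0]]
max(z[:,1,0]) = 23.0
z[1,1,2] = 56.0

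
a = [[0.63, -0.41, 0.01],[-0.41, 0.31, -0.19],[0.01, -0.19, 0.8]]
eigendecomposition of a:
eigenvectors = [[0.53, 0.63, -0.57], [0.82, -0.54, 0.18], [0.19, 0.57, 0.8]]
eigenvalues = [0.0, 0.99, 0.75]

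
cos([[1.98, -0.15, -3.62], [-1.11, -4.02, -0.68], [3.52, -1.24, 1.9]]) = [[-8.37, -1.44, 16.13],[3.32, -0.79, -0.13],[-16.26, 2.83, -8.28]]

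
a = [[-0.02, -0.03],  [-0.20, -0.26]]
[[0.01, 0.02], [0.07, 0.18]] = a@[[-0.41, -0.16], [0.04, -0.57]]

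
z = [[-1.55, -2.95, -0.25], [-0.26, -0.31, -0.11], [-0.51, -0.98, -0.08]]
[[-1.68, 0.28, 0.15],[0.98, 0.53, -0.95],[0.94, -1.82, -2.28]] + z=[[-3.23,-2.67,-0.10], [0.72,0.22,-1.06], [0.43,-2.8,-2.36]]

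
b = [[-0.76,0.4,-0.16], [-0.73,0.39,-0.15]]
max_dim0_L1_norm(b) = 1.49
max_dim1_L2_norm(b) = 0.87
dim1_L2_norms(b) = [0.87, 0.84]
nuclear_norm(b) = 1.22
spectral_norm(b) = 1.21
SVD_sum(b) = [[-0.76, 0.40, -0.16], [-0.73, 0.39, -0.15]] + [[-0.00, -0.00, -0.0], [0.0, 0.00, 0.0]]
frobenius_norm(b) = 1.21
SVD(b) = [[-0.72, -0.69], [-0.69, 0.72]] @ diag([1.212714965918094, 0.004734072060714291]) @ [[0.87,-0.46,0.18], [0.26,0.74,0.62]]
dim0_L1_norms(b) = [1.49, 0.79, 0.31]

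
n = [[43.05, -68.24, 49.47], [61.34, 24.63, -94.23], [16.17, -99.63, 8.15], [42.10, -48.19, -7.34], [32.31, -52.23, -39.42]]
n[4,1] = -52.23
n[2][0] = 16.17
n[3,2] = -7.34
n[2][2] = 8.15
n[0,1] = -68.24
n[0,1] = -68.24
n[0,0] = 43.05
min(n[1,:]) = -94.23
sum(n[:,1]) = -243.66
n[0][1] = -68.24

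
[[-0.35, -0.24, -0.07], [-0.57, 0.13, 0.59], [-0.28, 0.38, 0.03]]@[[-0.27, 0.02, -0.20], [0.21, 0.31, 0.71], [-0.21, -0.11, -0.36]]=[[0.06,-0.07,-0.08], [0.06,-0.04,-0.01], [0.15,0.11,0.32]]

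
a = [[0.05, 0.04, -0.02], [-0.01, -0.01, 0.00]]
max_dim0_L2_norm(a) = 0.05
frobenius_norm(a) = 0.07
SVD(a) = [[-0.98, 0.20], [0.20, 0.98]] @ diag([0.06841617063356684, 0.0043849282592383475]) @ [[-0.75, -0.6, 0.29], [0.01, -0.44, -0.90]]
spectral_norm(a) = 0.07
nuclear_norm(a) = 0.07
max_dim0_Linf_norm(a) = 0.05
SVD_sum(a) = [[0.05, 0.04, -0.02], [-0.01, -0.01, 0.00]] + [[0.00, -0.0, -0.0], [0.00, -0.0, -0.00]]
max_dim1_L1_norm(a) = 0.11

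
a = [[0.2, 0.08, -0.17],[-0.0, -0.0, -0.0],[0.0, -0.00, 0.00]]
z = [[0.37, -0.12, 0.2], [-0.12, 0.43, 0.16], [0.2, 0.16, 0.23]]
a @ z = [[0.03, -0.02, 0.01], [0.00, 0.00, 0.00], [0.0, 0.0, 0.00]]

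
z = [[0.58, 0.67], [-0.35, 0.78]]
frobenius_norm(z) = 1.23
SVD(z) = [[0.74,0.68], [0.68,-0.74]] @ diag([1.0386796226411321, 0.661320377358868]) @ [[0.18, 0.98], [0.98, -0.18]]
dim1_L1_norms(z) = [1.25, 1.13]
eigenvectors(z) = [[0.81+0.00j, 0.81-0.00j], [0.12+0.57j, 0.12-0.57j]]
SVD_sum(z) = [[0.14,0.75], [0.13,0.69]] + [[0.44, -0.08],[-0.48, 0.09]]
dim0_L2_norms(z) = [0.68, 1.03]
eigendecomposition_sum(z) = [[0.29+0.31j,  0.34-0.48j], [-0.18+0.25j,  0.39+0.17j]] + [[(0.29-0.31j), (0.34+0.48j)], [(-0.18-0.25j), (0.39-0.17j)]]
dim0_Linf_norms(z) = [0.58, 0.78]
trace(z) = 1.36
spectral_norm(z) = 1.04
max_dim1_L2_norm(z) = 0.89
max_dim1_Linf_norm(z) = 0.78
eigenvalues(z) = [(0.68+0.47j), (0.68-0.47j)]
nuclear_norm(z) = 1.70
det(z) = 0.69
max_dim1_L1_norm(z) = 1.25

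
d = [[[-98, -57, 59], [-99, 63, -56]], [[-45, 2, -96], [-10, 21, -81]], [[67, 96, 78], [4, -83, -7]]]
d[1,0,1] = 2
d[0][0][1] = -57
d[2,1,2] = -7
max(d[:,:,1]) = 96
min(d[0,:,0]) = -99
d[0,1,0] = -99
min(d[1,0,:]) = -96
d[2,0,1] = 96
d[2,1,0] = 4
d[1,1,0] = -10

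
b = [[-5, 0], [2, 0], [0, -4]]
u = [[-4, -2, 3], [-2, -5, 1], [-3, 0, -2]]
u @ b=[[16, -12], [0, -4], [15, 8]]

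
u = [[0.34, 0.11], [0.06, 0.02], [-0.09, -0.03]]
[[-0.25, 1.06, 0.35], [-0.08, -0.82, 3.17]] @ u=[[-0.05,-0.02], [-0.36,-0.12]]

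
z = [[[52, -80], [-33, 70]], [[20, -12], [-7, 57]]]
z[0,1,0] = -33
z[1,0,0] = 20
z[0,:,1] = [-80, 70]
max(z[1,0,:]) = 20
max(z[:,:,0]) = 52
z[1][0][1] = -12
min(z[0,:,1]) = -80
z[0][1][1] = 70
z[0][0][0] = 52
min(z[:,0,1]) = -80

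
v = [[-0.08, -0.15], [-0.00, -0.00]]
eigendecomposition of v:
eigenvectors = [[1.00,-0.88], [0.00,0.47]]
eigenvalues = [-0.08, -0.0]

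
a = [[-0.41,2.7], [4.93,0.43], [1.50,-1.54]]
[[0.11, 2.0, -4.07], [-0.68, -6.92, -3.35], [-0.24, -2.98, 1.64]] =a @ [[-0.14,  -1.45,  -0.54], [0.02,  0.52,  -1.59]]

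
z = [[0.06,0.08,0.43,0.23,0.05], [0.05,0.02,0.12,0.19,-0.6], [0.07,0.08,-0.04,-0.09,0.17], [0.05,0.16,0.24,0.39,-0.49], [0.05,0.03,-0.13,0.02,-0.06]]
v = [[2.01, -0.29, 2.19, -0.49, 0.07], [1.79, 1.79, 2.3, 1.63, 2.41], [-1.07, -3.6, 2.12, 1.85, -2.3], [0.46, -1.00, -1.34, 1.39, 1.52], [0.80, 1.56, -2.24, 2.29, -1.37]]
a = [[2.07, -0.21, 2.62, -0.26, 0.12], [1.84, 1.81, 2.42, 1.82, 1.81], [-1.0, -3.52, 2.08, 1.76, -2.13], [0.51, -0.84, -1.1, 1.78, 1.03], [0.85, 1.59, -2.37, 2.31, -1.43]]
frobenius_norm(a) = 8.85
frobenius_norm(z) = 1.10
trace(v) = 5.94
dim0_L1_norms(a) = [6.27, 7.97, 10.59, 7.93, 6.52]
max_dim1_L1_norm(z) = 1.33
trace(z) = 0.37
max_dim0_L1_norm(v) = 10.19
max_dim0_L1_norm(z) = 1.37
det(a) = -335.07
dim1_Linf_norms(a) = [2.62, 2.42, 3.52, 1.78, 2.37]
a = z + v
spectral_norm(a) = 5.37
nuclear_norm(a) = 18.12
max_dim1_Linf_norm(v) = 3.6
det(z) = 0.00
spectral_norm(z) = 0.96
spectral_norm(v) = 5.61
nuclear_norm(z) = 1.77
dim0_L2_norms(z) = [0.13, 0.2, 0.52, 0.5, 0.8]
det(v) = -422.78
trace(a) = 6.31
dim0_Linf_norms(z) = [0.07, 0.16, 0.43, 0.39, 0.6]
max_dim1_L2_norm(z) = 0.69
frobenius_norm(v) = 8.89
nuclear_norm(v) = 18.46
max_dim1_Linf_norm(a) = 3.52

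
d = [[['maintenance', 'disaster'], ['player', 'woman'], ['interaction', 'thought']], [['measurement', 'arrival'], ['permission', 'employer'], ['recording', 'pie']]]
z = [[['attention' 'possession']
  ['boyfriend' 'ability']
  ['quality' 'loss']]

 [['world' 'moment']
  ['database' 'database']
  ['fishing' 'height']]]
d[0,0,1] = 'disaster'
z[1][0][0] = 'world'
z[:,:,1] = [['possession', 'ability', 'loss'], ['moment', 'database', 'height']]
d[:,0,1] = ['disaster', 'arrival']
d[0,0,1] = 'disaster'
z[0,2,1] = 'loss'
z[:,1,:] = [['boyfriend', 'ability'], ['database', 'database']]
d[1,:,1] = ['arrival', 'employer', 'pie']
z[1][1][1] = 'database'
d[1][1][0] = 'permission'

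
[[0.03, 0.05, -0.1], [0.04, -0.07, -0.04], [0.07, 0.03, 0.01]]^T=[[0.03, 0.04, 0.07], [0.05, -0.07, 0.03], [-0.1, -0.04, 0.01]]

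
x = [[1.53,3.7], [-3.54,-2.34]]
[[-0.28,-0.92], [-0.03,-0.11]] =x@[[0.08, 0.27], [-0.11, -0.36]]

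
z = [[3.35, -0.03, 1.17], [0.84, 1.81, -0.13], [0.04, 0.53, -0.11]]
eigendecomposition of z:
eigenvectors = [[-0.89, -0.18, -0.32], [-0.45, 0.94, 0.21], [-0.08, 0.29, 0.92]]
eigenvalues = [3.44, 1.61, -0.0]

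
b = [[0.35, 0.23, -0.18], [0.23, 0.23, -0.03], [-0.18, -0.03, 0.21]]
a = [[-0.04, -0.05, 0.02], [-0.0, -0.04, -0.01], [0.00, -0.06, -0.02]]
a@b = [[-0.03, -0.02, 0.01], [-0.01, -0.01, -0.00], [-0.01, -0.01, -0.00]]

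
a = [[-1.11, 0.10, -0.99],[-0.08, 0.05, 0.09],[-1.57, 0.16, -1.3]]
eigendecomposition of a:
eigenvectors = [[0.59, 0.27, 0.16], [-0.01, 0.94, -0.94], [0.81, -0.21, -0.29]]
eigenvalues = [-2.46, 0.01, 0.09]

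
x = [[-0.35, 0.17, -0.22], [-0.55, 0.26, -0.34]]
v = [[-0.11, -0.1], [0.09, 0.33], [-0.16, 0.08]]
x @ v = [[0.09, 0.07], [0.14, 0.11]]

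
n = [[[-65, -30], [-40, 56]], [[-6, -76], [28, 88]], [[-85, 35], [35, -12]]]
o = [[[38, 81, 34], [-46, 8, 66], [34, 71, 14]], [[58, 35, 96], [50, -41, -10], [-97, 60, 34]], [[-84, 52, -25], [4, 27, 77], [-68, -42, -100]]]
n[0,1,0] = -40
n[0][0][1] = -30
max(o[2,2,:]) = -42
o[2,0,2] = -25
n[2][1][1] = -12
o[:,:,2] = [[34, 66, 14], [96, -10, 34], [-25, 77, -100]]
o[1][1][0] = 50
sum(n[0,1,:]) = 16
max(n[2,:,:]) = 35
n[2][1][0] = 35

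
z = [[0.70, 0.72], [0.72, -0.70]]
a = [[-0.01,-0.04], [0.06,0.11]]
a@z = [[-0.04, 0.02], [0.12, -0.03]]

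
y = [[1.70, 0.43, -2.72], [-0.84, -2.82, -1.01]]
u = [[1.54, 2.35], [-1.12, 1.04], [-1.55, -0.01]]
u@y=[[0.64, -5.96, -6.56], [-2.78, -3.41, 2.00], [-2.63, -0.64, 4.23]]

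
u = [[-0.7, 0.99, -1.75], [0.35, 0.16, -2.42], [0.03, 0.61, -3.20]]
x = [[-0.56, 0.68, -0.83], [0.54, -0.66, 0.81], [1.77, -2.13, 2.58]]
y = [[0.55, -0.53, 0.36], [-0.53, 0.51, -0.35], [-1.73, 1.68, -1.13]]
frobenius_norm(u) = 4.60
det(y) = 0.00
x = y @ u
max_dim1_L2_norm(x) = 3.78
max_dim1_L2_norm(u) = 3.26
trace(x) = 1.36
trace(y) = -0.07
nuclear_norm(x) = 4.16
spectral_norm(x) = 4.14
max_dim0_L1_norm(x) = 4.22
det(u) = -0.00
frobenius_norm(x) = 4.14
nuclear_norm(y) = 2.92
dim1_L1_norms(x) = [2.07, 2.01, 6.48]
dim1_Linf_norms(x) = [0.83, 0.81, 2.58]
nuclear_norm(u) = 5.53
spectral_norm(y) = 2.91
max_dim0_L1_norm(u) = 7.37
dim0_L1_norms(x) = [2.87, 3.47, 4.22]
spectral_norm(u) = 4.48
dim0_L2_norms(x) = [1.93, 2.33, 2.83]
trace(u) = -3.74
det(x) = 0.00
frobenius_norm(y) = 2.91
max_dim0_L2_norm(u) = 4.38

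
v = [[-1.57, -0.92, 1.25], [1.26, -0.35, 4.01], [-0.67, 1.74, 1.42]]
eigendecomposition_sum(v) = [[(-0.78+0.92j),-0.48-0.71j,(0.57+0.74j)], [(0.65+0.92j),-0.75+0.27j,0.80-0.34j], [-0.32-0.43j,(0.35-0.14j),(-0.37+0.17j)]] + [[-0.78-0.92j, (-0.48+0.71j), 0.57-0.74j], [0.65-0.92j, (-0.75-0.27j), (0.8+0.34j)], [(-0.32+0.43j), 0.35+0.14j, -0.37-0.17j]] + [[-0.00-0.00j, 0.05+0.00j, 0.10-0.00j], [(-0.03-0j), (1.15+0j), 2.41-0.00j], [(-0.03-0j), (1.04+0j), (2.17-0j)]]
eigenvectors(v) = [[(0.7+0j),(0.7-0j),(0.03+0j)], [0.16-0.63j,(0.16+0.63j),(0.74+0j)], [(-0.07+0.3j),(-0.07-0.3j),0.67+0.00j]]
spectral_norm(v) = 4.47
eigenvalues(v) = [(-1.91+1.37j), (-1.91-1.37j), (3.32+0j)]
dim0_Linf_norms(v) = [1.57, 1.74, 4.01]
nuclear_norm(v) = 8.52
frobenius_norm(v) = 5.31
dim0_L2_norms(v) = [2.12, 2.0, 4.43]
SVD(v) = [[0.23, -0.54, -0.81], [0.93, 0.37, 0.02], [0.29, -0.76, 0.58]] @ diag([4.467176479430543, 2.0695920423685616, 1.9793996766159354]) @ [[0.14, -0.01, 0.99], [0.88, -0.46, -0.12], [0.46, 0.89, -0.06]]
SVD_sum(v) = [[0.14, -0.01, 1.02], [0.57, -0.03, 4.11], [0.18, -0.01, 1.29]] + [[-0.98, 0.51, 0.14], [0.67, -0.35, -0.1], [-1.38, 0.72, 0.20]] + [[-0.74, -1.43, 0.09], [0.02, 0.03, -0.00], [0.53, 1.02, -0.07]]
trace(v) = -0.50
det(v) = 18.30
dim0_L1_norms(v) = [3.5, 3.01, 6.68]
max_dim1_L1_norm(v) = 5.62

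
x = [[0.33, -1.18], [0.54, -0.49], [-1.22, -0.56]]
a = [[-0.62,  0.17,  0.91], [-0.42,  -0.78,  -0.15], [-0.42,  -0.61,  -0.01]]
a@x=[[-1.22, 0.14], [-0.38, 0.96], [-0.46, 0.8]]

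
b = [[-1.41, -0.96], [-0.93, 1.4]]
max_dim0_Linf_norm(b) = 1.41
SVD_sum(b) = [[-0.98, -1.29],[0.33, 0.44]] + [[-0.43, 0.33], [-1.26, 0.96]]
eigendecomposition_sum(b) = [[-1.55,  -0.48], [-0.47,  -0.14]] + [[0.14, -0.48], [-0.46, 1.54]]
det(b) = -2.87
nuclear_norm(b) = 3.39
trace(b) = -0.01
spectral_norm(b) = 1.71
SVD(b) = [[-0.95,  0.32], [0.32,  0.95]] @ diag([1.709047934091181, 1.6774251574894974]) @ [[0.61, 0.8], [-0.80, 0.61]]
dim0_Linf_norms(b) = [1.41, 1.4]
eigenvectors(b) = [[-0.96, 0.30], [-0.29, -0.96]]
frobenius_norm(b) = 2.39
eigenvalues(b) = [-1.7, 1.69]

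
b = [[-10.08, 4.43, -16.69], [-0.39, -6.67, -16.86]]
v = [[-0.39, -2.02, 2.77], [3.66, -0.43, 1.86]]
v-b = [[9.69, -6.45, 19.46], [4.05, 6.24, 18.72]]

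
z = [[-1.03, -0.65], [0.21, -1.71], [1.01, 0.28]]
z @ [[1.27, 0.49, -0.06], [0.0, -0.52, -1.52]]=[[-1.31, -0.17, 1.05], [0.27, 0.99, 2.59], [1.28, 0.35, -0.49]]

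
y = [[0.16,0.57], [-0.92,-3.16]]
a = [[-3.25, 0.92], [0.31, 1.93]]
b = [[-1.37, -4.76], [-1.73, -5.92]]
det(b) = -0.12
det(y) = 0.02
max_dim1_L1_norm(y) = 4.08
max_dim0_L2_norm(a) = 3.26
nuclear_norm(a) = 5.32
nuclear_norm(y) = 3.35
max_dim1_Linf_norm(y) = 3.16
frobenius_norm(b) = 7.91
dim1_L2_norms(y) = [0.59, 3.29]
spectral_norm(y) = 3.34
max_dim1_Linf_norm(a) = 3.25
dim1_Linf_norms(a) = [3.25, 1.93]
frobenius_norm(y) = 3.34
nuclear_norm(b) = 7.93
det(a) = -6.56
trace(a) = -1.32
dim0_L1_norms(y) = [1.08, 3.73]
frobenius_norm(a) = 3.90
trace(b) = -7.29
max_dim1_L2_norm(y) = 3.29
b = a @ y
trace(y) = -3.00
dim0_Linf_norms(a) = [3.25, 1.93]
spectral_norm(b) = 7.91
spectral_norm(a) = 3.39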